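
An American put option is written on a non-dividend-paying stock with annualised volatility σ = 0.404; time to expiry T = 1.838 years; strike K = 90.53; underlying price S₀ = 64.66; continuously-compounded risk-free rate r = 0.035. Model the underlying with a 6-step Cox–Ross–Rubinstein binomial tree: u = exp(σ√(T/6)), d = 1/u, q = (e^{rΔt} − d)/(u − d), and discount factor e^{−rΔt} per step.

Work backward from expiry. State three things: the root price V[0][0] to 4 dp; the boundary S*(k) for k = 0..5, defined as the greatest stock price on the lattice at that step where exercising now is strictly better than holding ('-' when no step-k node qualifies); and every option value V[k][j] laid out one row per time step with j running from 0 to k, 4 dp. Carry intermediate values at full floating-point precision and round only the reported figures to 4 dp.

price = 29.8301
boundary = - - 41.3444 51.7042 41.3444 51.7042
tree:
29.8301
39.0680 20.0256
49.1856 28.4771 10.8884
57.4697 38.8258 17.3798 3.7669
64.0939 49.1856 26.7308 7.1602 0.0000
69.3909 57.4697 38.8258 13.6101 0.0000 0.0000
73.6265 64.0939 49.1856 25.8700 0.0000 0.0000 0.0000

Δt=0.30633, u=1.25058, d=0.79963, q=0.46823, disc=e^(-rΔt)=0.98934
k=6 terminal: V=max(K-S,0) → 73.6265 64.0939 49.1856 25.8700 0.0000 0.0000 0.0000
k=5: j=0 S=21.1391 intr=69.3909 cont=68.4254 V=69.3909[EX]; j=1 S=33.0603 intr=57.4697 cont=56.5043 V=57.4697[EX]; j=2 S=51.7042 intr=38.8258 cont=37.8603 V=38.8258[EX]; j=3 S=80.8622 intr=9.6678 cont=13.6101 V=13.6101[hold]; j=4 S=126.4634 intr=0.0000 cont=0.0000 V=0.0000[hold]; j=5 S=197.7809 intr=0.0000 cont=0.0000 V=0.0000[hold]  S*(5)=51.7042
k=4: j=0 S=26.4361 intr=64.0939 cont=63.1285 V=64.0939[EX]; j=1 S=41.3444 intr=49.1856 cont=48.2202 V=49.1856[EX]; j=2 S=64.6600 intr=25.8700 cont=26.7308 V=26.7308[hold]; j=3 S=101.1242 intr=0.0000 cont=7.1602 V=7.1602[hold]; j=4 S=158.1520 intr=0.0000 cont=0.0000 V=0.0000[hold]  S*(4)=41.3444
k=3: j=0 S=33.0603 intr=57.4697 cont=56.5043 V=57.4697[EX]; j=1 S=51.7042 intr=38.8258 cont=38.2591 V=38.8258[EX]; j=2 S=80.8622 intr=9.6678 cont=17.3798 V=17.3798[hold]; j=3 S=126.4634 intr=0.0000 cont=3.7669 V=3.7669[hold]  S*(3)=51.7042
k=2: j=0 S=41.3444 intr=49.1856 cont=48.2202 V=49.1856[EX]; j=1 S=64.6600 intr=25.8700 cont=28.4771 V=28.4771[hold]; j=2 S=101.1242 intr=0.0000 cont=10.8884 V=10.8884[hold]  S*(2)=41.3444
k=1: j=0 S=51.7042 intr=38.8258 cont=39.0680 V=39.0680[hold]; j=1 S=80.8622 intr=9.6678 cont=20.0256 V=20.0256[hold]  S*(1)=-
k=0: j=0 S=64.6600 intr=25.8700 cont=29.8301 V=29.8301[hold]  S*(0)=-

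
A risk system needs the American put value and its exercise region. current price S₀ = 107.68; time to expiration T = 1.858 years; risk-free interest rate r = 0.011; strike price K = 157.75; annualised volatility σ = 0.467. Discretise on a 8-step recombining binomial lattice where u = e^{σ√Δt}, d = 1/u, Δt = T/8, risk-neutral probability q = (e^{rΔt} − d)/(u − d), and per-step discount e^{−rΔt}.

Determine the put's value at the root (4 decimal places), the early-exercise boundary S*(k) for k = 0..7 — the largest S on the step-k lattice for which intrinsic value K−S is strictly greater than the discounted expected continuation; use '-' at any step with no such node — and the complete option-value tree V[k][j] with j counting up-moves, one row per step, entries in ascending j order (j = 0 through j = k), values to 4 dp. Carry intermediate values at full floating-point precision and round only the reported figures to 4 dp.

price = 61.7417
boundary = - - - 54.8164 68.6518 54.8164 68.6518 85.9792
tree:
61.7417
75.5212 45.2247
89.5789 58.7418 28.9348
102.9336 73.7403 40.7155 14.6779
113.9808 89.0982 55.3592 23.0209 4.5481
122.8016 102.9336 72.1121 35.1659 8.2845 0.0000
129.8447 113.9808 89.0982 51.7285 15.0905 0.0000 0.0000
135.4685 122.8016 102.9336 71.7708 27.4879 0.0000 0.0000 0.0000
139.9589 129.8447 113.9808 89.0982 50.0700 0.0000 0.0000 0.0000 0.0000

Δt=0.23225, u=1.25240, d=0.79847, q=0.44961, disc=e^(-rΔt)=0.99745
k=8 terminal: V=max(K-S,0) → 139.9589 129.8447 113.9808 89.0982 50.0700 0.0000 0.0000 0.0000 0.0000
k=7: j=0 S=22.2815 intr=135.4685 cont=135.0660 V=135.4685[EX]; j=1 S=34.9484 intr=122.8016 cont=122.3991 V=122.8016[EX]; j=2 S=54.8164 intr=102.9336 cont=102.5311 V=102.9336[EX]; j=3 S=85.9792 intr=71.7708 cont=71.3683 V=71.7708[EX]; j=4 S=134.8580 intr=22.8920 cont=27.4879 V=27.4879[hold]; j=5 S=211.5240 intr=0.0000 cont=0.0000 V=0.0000[hold]; j=6 S=331.7742 intr=0.0000 cont=0.0000 V=0.0000[hold]; j=7 S=520.3860 intr=0.0000 cont=0.0000 V=0.0000[hold]  S*(7)=85.9792
k=6: j=0 S=27.9053 intr=129.8447 cont=129.4422 V=129.8447[EX]; j=1 S=43.7692 intr=113.9808 cont=113.5783 V=113.9808[EX]; j=2 S=68.6518 intr=89.0982 cont=88.6957 V=89.0982[EX]; j=3 S=107.6800 intr=50.0700 cont=51.7285 V=51.7285[hold]; j=4 S=168.8955 intr=0.0000 cont=15.0905 V=15.0905[hold]; j=5 S=264.9117 intr=0.0000 cont=0.0000 V=0.0000[hold]; j=6 S=415.5125 intr=0.0000 cont=0.0000 V=0.0000[hold]  S*(6)=68.6518
k=5: j=0 S=34.9484 intr=122.8016 cont=122.3991 V=122.8016[EX]; j=1 S=54.8164 intr=102.9336 cont=102.5311 V=102.9336[EX]; j=2 S=85.9792 intr=71.7708 cont=72.1121 V=72.1121[hold]; j=3 S=134.8580 intr=22.8920 cont=35.1659 V=35.1659[hold]; j=4 S=211.5240 intr=0.0000 cont=8.2845 V=8.2845[hold]; j=5 S=331.7742 intr=0.0000 cont=0.0000 V=0.0000[hold]  S*(5)=54.8164
k=4: j=0 S=43.7692 intr=113.9808 cont=113.5783 V=113.9808[EX]; j=1 S=68.6518 intr=89.0982 cont=88.8487 V=89.0982[EX]; j=2 S=107.6800 intr=50.0700 cont=55.3592 V=55.3592[hold]; j=3 S=168.8955 intr=0.0000 cont=23.0209 V=23.0209[hold]; j=4 S=264.9117 intr=0.0000 cont=4.5481 V=4.5481[hold]  S*(4)=68.6518
k=3: j=0 S=54.8164 intr=102.9336 cont=102.5311 V=102.9336[EX]; j=1 S=85.9792 intr=71.7708 cont=73.7403 V=73.7403[hold]; j=2 S=134.8580 intr=22.8920 cont=40.7155 V=40.7155[hold]; j=3 S=211.5240 intr=0.0000 cont=14.6779 V=14.6779[hold]  S*(3)=54.8164
k=2: j=0 S=68.6518 intr=89.0982 cont=89.5789 V=89.5789[hold]; j=1 S=107.6800 intr=50.0700 cont=58.7418 V=58.7418[hold]; j=2 S=168.8955 intr=0.0000 cont=28.9348 V=28.9348[hold]  S*(2)=-
k=1: j=0 S=85.9792 intr=71.7708 cont=75.5212 V=75.5212[hold]; j=1 S=134.8580 intr=22.8920 cont=45.2247 V=45.2247[hold]  S*(1)=-
k=0: j=0 S=107.6800 intr=50.0700 cont=61.7417 V=61.7417[hold]  S*(0)=-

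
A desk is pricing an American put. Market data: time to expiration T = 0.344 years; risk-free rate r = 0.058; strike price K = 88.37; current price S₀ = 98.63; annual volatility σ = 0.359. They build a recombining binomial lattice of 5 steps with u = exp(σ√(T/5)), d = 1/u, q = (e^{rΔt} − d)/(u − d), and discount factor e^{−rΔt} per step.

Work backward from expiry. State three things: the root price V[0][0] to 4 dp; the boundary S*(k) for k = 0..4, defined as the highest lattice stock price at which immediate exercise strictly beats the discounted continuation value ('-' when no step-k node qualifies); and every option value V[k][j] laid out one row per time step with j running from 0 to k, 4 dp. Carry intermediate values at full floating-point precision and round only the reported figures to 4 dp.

price = 3.0608
boundary = - - - 74.3572 67.6750
tree:
3.0608
5.2476 0.8781
8.7497 1.7550 0.0000
14.0128 3.5077 0.0000 0.0000
20.6950 7.0109 0.0000 0.0000 0.0000
26.7768 14.0128 0.0000 0.0000 0.0000 0.0000

Δt=0.06880, u=1.09874, d=0.91013, q=0.49768, disc=e^(-rΔt)=0.99602
k=5 terminal: V=max(K-S,0) → 26.7768 14.0128 0.0000 0.0000 0.0000 0.0000
k=4: j=0 S=67.6750 intr=20.6950 cont=20.3431 V=20.6950[EX]; j=1 S=81.6993 intr=6.6707 cont=7.0109 V=7.0109[hold]; j=2 S=98.6300 intr=0.0000 cont=0.0000 V=0.0000[hold]; j=3 S=119.0692 intr=0.0000 cont=0.0000 V=0.0000[hold]; j=4 S=143.7441 intr=0.0000 cont=0.0000 V=0.0000[hold]  S*(4)=67.6750
k=3: j=0 S=74.3572 intr=14.0128 cont=13.8295 V=14.0128[EX]; j=1 S=89.7664 intr=0.0000 cont=3.5077 V=3.5077[hold]; j=2 S=108.3688 intr=0.0000 cont=0.0000 V=0.0000[hold]; j=3 S=130.8262 intr=0.0000 cont=0.0000 V=0.0000[hold]  S*(3)=74.3572
k=2: j=0 S=81.6993 intr=6.6707 cont=8.7497 V=8.7497[hold]; j=1 S=98.6300 intr=0.0000 cont=1.7550 V=1.7550[hold]; j=2 S=119.0692 intr=0.0000 cont=0.0000 V=0.0000[hold]  S*(2)=-
k=1: j=0 S=89.7664 intr=0.0000 cont=5.2476 V=5.2476[hold]; j=1 S=108.3688 intr=0.0000 cont=0.8781 V=0.8781[hold]  S*(1)=-
k=0: j=0 S=98.6300 intr=0.0000 cont=3.0608 V=3.0608[hold]  S*(0)=-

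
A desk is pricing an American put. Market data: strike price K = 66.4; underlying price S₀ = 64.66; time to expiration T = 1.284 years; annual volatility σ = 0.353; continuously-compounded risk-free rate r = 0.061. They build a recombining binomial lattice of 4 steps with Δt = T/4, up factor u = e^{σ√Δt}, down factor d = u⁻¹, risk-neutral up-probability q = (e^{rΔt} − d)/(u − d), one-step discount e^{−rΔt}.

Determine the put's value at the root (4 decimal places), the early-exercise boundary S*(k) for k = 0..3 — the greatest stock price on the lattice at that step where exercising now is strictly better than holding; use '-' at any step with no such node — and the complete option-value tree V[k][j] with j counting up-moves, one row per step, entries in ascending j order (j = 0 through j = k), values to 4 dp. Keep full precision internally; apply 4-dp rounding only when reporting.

params: Δt=0.32100 u=1.22140 d=0.81873 q=0.49927 e^(-rΔt)=0.98061
t_4 payoffs: 37.3462 23.0570 1.7400 0.0000 0.0000
t_3: node(3,0) S=35.4863 payoff=30.9137 vs cont=29.6262 → 30.9137 [stop]  node(3,1) S=52.9392 payoff=13.4608 vs cont=12.1733 → 13.4608 [stop]  node(3,2) S=78.9758 payoff=0.0000 vs cont=0.8544 → 0.8544 [wait]  node(3,3) S=117.8178 payoff=0.0000 vs cont=0.0000 → 0.0000 [wait]  ⇒ S*(3)=52.9392
t_2: node(2,0) S=43.3430 payoff=23.0570 vs cont=21.7695 → 23.0570 [stop]  node(2,1) S=64.6600 payoff=1.7400 vs cont=7.0278 → 7.0278 [wait]  node(2,2) S=96.4611 payoff=0.0000 vs cont=0.4195 → 0.4195 [wait]  ⇒ S*(2)=43.3430
t_1: node(1,0) S=52.9392 payoff=13.4608 vs cont=14.7621 → 14.7621 [wait]  node(1,1) S=78.9758 payoff=0.0000 vs cont=3.6561 → 3.6561 [wait]  ⇒ S*(1)=-
t_0: node(0,0) S=64.6600 payoff=1.7400 vs cont=9.0385 → 9.0385 [wait]  ⇒ S*(0)=-

price = 9.0385
boundary = - - 43.3430 52.9392
tree:
9.0385
14.7621 3.6561
23.0570 7.0278 0.4195
30.9137 13.4608 0.8544 0.0000
37.3462 23.0570 1.7400 0.0000 0.0000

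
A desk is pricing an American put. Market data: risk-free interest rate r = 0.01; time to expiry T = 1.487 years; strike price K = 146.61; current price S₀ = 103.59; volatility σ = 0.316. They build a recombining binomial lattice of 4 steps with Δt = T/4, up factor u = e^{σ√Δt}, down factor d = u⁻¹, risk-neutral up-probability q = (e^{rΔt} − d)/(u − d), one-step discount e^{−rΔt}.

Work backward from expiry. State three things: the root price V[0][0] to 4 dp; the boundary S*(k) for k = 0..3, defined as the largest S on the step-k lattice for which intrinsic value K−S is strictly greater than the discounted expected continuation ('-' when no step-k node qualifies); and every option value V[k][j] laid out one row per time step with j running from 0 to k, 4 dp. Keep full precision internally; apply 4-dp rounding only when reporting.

params: Δt=0.37175 u=1.21248 d=0.82475 q=0.46159 e^(-rΔt)=0.99629
t_4 payoffs: 98.6790 76.1460 43.0200 0.0000 0.0000
t_3: node(3,0) S=58.1155 payoff=88.4945 vs cont=87.9505 → 88.4945 [stop]  node(3,1) S=85.4363 payoff=61.1737 vs cont=60.6297 → 61.1737 [stop]  node(3,2) S=125.6010 payoff=21.0090 vs cont=23.0766 → 23.0766 [wait]  node(3,3) S=184.6475 payoff=0.0000 vs cont=0.0000 → 0.0000 [wait]  ⇒ S*(3)=85.4363
t_2: node(2,0) S=70.4640 payoff=76.1460 vs cont=75.6020 → 76.1460 [stop]  node(2,1) S=103.5900 payoff=43.0200 vs cont=43.4268 → 43.4268 [wait]  node(2,2) S=152.2889 payoff=0.0000 vs cont=12.3786 → 12.3786 [wait]  ⇒ S*(2)=70.4640
t_1: node(1,0) S=85.4363 payoff=61.1737 vs cont=60.8167 → 61.1737 [stop]  node(1,1) S=125.6010 payoff=21.0090 vs cont=28.9874 → 28.9874 [wait]  ⇒ S*(1)=85.4363
t_0: node(0,0) S=103.5900 payoff=43.0200 vs cont=46.1451 → 46.1451 [wait]  ⇒ S*(0)=-

price = 46.1451
boundary = - 85.4363 70.4640 85.4363
tree:
46.1451
61.1737 28.9874
76.1460 43.4268 12.3786
88.4945 61.1737 23.0766 0.0000
98.6790 76.1460 43.0200 0.0000 0.0000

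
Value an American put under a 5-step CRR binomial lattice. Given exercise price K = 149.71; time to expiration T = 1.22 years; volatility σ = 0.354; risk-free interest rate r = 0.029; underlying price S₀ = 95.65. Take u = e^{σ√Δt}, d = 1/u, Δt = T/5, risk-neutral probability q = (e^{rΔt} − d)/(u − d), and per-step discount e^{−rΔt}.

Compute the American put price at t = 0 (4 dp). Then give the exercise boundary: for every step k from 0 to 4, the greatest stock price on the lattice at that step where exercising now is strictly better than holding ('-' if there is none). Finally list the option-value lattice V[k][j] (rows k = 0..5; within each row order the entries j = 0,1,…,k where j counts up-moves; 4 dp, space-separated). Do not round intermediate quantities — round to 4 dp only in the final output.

params: Δt=0.24400 u=1.19108 d=0.83957 q=0.47660 e^(-rΔt)=0.99295
t_5 payoffs: 109.8098 93.1045 69.4049 35.7829 0.0000 0.0000
t_4: node(4,0) S=47.5244 payoff=102.1856 vs cont=101.1300 → 102.1856 [stop]  node(4,1) S=67.4219 payoff=82.2881 vs cont=81.2325 → 82.2881 [stop]  node(4,2) S=95.6500 payoff=54.0600 vs cont=53.0044 → 54.0600 [stop]  node(4,3) S=135.6967 payoff=14.0133 vs cont=18.5968 → 18.5968 [wait]  node(4,4) S=192.5100 payoff=0.0000 vs cont=0.0000 → 0.0000 [wait]  ⇒ S*(4)=95.6500
t_3: node(3,0) S=56.6055 payoff=93.1045 vs cont=92.0489 → 93.1045 [stop]  node(3,1) S=80.3051 payoff=69.4049 vs cont=68.3493 → 69.4049 [stop]  node(3,2) S=113.9271 payoff=35.7829 vs cont=36.8964 → 36.8964 [wait]  node(3,3) S=161.6260 payoff=0.0000 vs cont=9.6650 → 9.6650 [wait]  ⇒ S*(3)=80.3051
t_2: node(2,0) S=67.4219 payoff=82.2881 vs cont=81.2325 → 82.2881 [stop]  node(2,1) S=95.6500 payoff=54.0600 vs cont=53.5313 → 54.0600 [stop]  node(2,2) S=135.6967 payoff=14.0133 vs cont=23.7493 → 23.7493 [wait]  ⇒ S*(2)=95.6500
t_1: node(1,0) S=80.3051 payoff=69.4049 vs cont=68.3493 → 69.4049 [stop]  node(1,1) S=113.9271 payoff=35.7829 vs cont=39.3347 → 39.3347 [wait]  ⇒ S*(1)=80.3051
t_0: node(0,0) S=95.6500 payoff=54.0600 vs cont=54.6852 → 54.6852 [wait]  ⇒ S*(0)=-

price = 54.6852
boundary = - 80.3051 95.6500 80.3051 95.6500
tree:
54.6852
69.4049 39.3347
82.2881 54.0600 23.7493
93.1045 69.4049 36.8964 9.6650
102.1856 82.2881 54.0600 18.5968 0.0000
109.8098 93.1045 69.4049 35.7829 0.0000 0.0000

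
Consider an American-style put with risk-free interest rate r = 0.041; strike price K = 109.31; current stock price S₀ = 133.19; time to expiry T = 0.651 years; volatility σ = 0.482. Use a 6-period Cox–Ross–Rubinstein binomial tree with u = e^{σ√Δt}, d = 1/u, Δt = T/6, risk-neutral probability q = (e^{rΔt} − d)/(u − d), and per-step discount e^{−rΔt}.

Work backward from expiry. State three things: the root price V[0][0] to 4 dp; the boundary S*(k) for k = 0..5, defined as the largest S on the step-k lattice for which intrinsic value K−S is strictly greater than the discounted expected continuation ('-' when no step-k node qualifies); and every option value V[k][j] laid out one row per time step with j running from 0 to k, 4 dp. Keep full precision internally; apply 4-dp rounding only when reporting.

params: Δt=0.10850 u=1.17207 d=0.85319 q=0.47437 e^(-rΔt)=0.99556
t_6 payoffs: 57.9340 38.7329 12.3555 0.0000 0.0000 0.0000 0.0000
t_5: node(5,0) S=60.2160 payoff=49.0940 vs cont=48.6088 → 49.0940 [stop]  node(5,1) S=82.7210 payoff=26.5890 vs cont=26.1038 → 26.5890 [stop]  node(5,2) S=113.6370 payoff=0.0000 vs cont=6.4656 → 6.4656 [wait]  node(5,3) S=156.1074 payoff=0.0000 vs cont=0.0000 → 0.0000 [wait]  node(5,4) S=214.4506 payoff=0.0000 vs cont=0.0000 → 0.0000 [wait]  node(5,5) S=294.5989 payoff=0.0000 vs cont=0.0000 → 0.0000 [wait]  ⇒ S*(5)=82.7210
t_4: node(4,0) S=70.5771 payoff=38.7329 vs cont=38.2477 → 38.7329 [stop]  node(4,1) S=96.9545 payoff=12.3555 vs cont=16.9673 → 16.9673 [wait]  node(4,2) S=133.1900 payoff=0.0000 vs cont=3.3834 → 3.3834 [wait]  node(4,3) S=182.9681 payoff=0.0000 vs cont=0.0000 → 0.0000 [wait]  node(4,4) S=251.3502 payoff=0.0000 vs cont=0.0000 → 0.0000 [wait]  ⇒ S*(4)=70.5771
t_3: node(3,0) S=82.7210 payoff=26.5890 vs cont=28.2818 → 28.2818 [wait]  node(3,1) S=113.6370 payoff=0.0000 vs cont=10.4768 → 10.4768 [wait]  node(3,2) S=156.1074 payoff=0.0000 vs cont=1.7705 → 1.7705 [wait]  node(3,3) S=214.4506 payoff=0.0000 vs cont=0.0000 → 0.0000 [wait]  ⇒ S*(3)=-
t_2: node(2,0) S=96.9545 payoff=12.3555 vs cont=19.7475 → 19.7475 [wait]  node(2,1) S=133.1900 payoff=0.0000 vs cont=6.3186 → 6.3186 [wait]  node(2,2) S=182.9681 payoff=0.0000 vs cont=0.9265 → 0.9265 [wait]  ⇒ S*(2)=-
t_1: node(1,0) S=113.6370 payoff=0.0000 vs cont=13.3178 → 13.3178 [wait]  node(1,1) S=156.1074 payoff=0.0000 vs cont=3.7440 → 3.7440 [wait]  ⇒ S*(1)=-
t_0: node(0,0) S=133.1900 payoff=0.0000 vs cont=8.7373 → 8.7373 [wait]  ⇒ S*(0)=-

price = 8.7373
boundary = - - - - 70.5771 82.7210
tree:
8.7373
13.3178 3.7440
19.7475 6.3186 0.9265
28.2818 10.4768 1.7705 0.0000
38.7329 16.9673 3.3834 0.0000 0.0000
49.0940 26.5890 6.4656 0.0000 0.0000 0.0000
57.9340 38.7329 12.3555 0.0000 0.0000 0.0000 0.0000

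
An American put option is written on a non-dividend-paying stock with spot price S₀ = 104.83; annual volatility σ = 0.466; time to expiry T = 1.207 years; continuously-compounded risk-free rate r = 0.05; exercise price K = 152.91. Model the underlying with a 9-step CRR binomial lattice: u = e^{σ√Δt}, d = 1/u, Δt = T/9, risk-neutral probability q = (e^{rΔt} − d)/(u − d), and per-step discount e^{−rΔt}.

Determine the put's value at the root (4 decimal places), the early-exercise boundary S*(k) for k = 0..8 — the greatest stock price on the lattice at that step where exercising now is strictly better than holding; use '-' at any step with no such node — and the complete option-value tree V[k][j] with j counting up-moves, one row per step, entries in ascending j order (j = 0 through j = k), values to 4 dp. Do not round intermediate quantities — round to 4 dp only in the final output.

price = 52.4382
boundary = - - 74.5172 88.3835 74.5172 88.3835 74.5172 88.3835 104.8300
tree:
52.4382
64.9988 39.4089
78.3928 51.2332 27.0030
90.0836 64.5265 37.3839 16.0045
99.9402 78.3928 50.0562 24.0200 7.4437
108.2505 90.0836 64.5265 34.8999 12.4322 2.0803
115.2570 99.9402 78.3928 48.6859 20.2801 4.0048 0.0000
121.1643 108.2505 90.0836 64.5265 32.0084 7.7098 0.0000 0.0000
126.1448 115.2570 99.9402 78.3928 48.0800 14.8423 0.0000 0.0000 0.0000
130.3439 121.1643 108.2505 90.0836 64.5265 28.5731 0.0000 0.0000 0.0000 0.0000

Δt=0.13411  u=1.18608  d=0.84311  q=0.47706  discount=0.99332
step 9 (expiry): payoffs max(K−S,0) = 130.3439 121.1643 108.2505 90.0836 64.5265 28.5731 0.0000 0.0000 0.0000 0.0000
step 8: (k=8,j=0): S=26.7652, (K−S)⁺=126.1448, hold=125.1229 ⇒ V=126.1448 exercise | (k=8,j=1): S=37.6530, (K−S)⁺=115.2570, hold=114.2351 ⇒ V=115.2570 exercise | (k=8,j=2): S=52.9698, (K−S)⁺=99.9402, hold=98.9183 ⇒ V=99.9402 exercise | (k=8,j=3): S=74.5172, (K−S)⁺=78.3928, hold=77.3708 ⇒ V=78.3928 exercise | (k=8,j=4): S=104.8300, (K−S)⁺=48.0800, hold=47.0581 ⇒ V=48.0800 exercise | (k=8,j=5): S=147.4736, (K−S)⁺=5.4364, hold=14.8423 ⇒ V=14.8423 continue | (k=8,j=6): S=207.4642, (K−S)⁺=0.0000, hold=0.0000 ⇒ V=0.0000 continue | (k=8,j=7): S=291.8583, (K−S)⁺=0.0000, hold=0.0000 ⇒ V=0.0000 continue | (k=8,j=8): S=410.5828, (K−S)⁺=0.0000, hold=0.0000 ⇒ V=0.0000 continue  boundary S*=104.8300
step 7: (k=7,j=0): S=31.7457, (K−S)⁺=121.1643, hold=120.1424 ⇒ V=121.1643 exercise | (k=7,j=1): S=44.6595, (K−S)⁺=108.2505, hold=107.2286 ⇒ V=108.2505 exercise | (k=7,j=2): S=62.8264, (K−S)⁺=90.0836, hold=89.0617 ⇒ V=90.0836 exercise | (k=7,j=3): S=88.3835, (K−S)⁺=64.5265, hold=63.5046 ⇒ V=64.5265 exercise | (k=7,j=4): S=124.3369, (K−S)⁺=28.5731, hold=32.0084 ⇒ V=32.0084 continue | (k=7,j=5): S=174.9157, (K−S)⁺=0.0000, hold=7.7098 ⇒ V=7.7098 continue | (k=7,j=6): S=246.0694, (K−S)⁺=0.0000, hold=0.0000 ⇒ V=0.0000 continue | (k=7,j=7): S=346.1676, (K−S)⁺=0.0000, hold=0.0000 ⇒ V=0.0000 continue  boundary S*=88.3835
step 6: (k=6,j=0): S=37.6530, (K−S)⁺=115.2570, hold=114.2351 ⇒ V=115.2570 exercise | (k=6,j=1): S=52.9698, (K−S)⁺=99.9402, hold=98.9183 ⇒ V=99.9402 exercise | (k=6,j=2): S=74.5172, (K−S)⁺=78.3928, hold=77.3708 ⇒ V=78.3928 exercise | (k=6,j=3): S=104.8300, (K−S)⁺=48.0800, hold=48.6859 ⇒ V=48.6859 continue | (k=6,j=4): S=147.4736, (K−S)⁺=5.4364, hold=20.2801 ⇒ V=20.2801 continue | (k=6,j=5): S=207.4642, (K−S)⁺=0.0000, hold=4.0048 ⇒ V=4.0048 continue | (k=6,j=6): S=291.8583, (K−S)⁺=0.0000, hold=0.0000 ⇒ V=0.0000 continue  boundary S*=74.5172
step 5: (k=5,j=0): S=44.6595, (K−S)⁺=108.2505, hold=107.2286 ⇒ V=108.2505 exercise | (k=5,j=1): S=62.8264, (K−S)⁺=90.0836, hold=89.0617 ⇒ V=90.0836 exercise | (k=5,j=2): S=88.3835, (K−S)⁺=64.5265, hold=63.7917 ⇒ V=64.5265 exercise | (k=5,j=3): S=124.3369, (K−S)⁺=28.5731, hold=34.8999 ⇒ V=34.8999 continue | (k=5,j=4): S=174.9157, (K−S)⁺=0.0000, hold=12.4322 ⇒ V=12.4322 continue | (k=5,j=5): S=246.0694, (K−S)⁺=0.0000, hold=2.0803 ⇒ V=2.0803 continue  boundary S*=88.3835
step 4: (k=4,j=0): S=52.9698, (K−S)⁺=99.9402, hold=98.9183 ⇒ V=99.9402 exercise | (k=4,j=1): S=74.5172, (K−S)⁺=78.3928, hold=77.3708 ⇒ V=78.3928 exercise | (k=4,j=2): S=104.8300, (K−S)⁺=48.0800, hold=50.0562 ⇒ V=50.0562 continue | (k=4,j=3): S=147.4736, (K−S)⁺=5.4364, hold=24.0200 ⇒ V=24.0200 continue | (k=4,j=4): S=207.4642, (K−S)⁺=0.0000, hold=7.4437 ⇒ V=7.4437 continue  boundary S*=74.5172
step 3: (k=3,j=0): S=62.8264, (K−S)⁺=90.0836, hold=89.0617 ⇒ V=90.0836 exercise | (k=3,j=1): S=88.3835, (K−S)⁺=64.5265, hold=64.4410 ⇒ V=64.5265 exercise | (k=3,j=2): S=124.3369, (K−S)⁺=28.5731, hold=37.3839 ⇒ V=37.3839 continue | (k=3,j=3): S=174.9157, (K−S)⁺=0.0000, hold=16.0045 ⇒ V=16.0045 continue  boundary S*=88.3835
step 2: (k=2,j=0): S=74.5172, (K−S)⁺=78.3928, hold=77.3708 ⇒ V=78.3928 exercise | (k=2,j=1): S=104.8300, (K−S)⁺=48.0800, hold=51.2332 ⇒ V=51.2332 continue | (k=2,j=2): S=147.4736, (K−S)⁺=5.4364, hold=27.0030 ⇒ V=27.0030 continue  boundary S*=74.5172
step 1: (k=1,j=0): S=88.3835, (K−S)⁺=64.5265, hold=64.9988 ⇒ V=64.9988 continue | (k=1,j=1): S=124.3369, (K−S)⁺=28.5731, hold=39.4089 ⇒ V=39.4089 continue  boundary S*=-
step 0: (k=0,j=0): S=104.8300, (K−S)⁺=48.0800, hold=52.4382 ⇒ V=52.4382 continue  boundary S*=-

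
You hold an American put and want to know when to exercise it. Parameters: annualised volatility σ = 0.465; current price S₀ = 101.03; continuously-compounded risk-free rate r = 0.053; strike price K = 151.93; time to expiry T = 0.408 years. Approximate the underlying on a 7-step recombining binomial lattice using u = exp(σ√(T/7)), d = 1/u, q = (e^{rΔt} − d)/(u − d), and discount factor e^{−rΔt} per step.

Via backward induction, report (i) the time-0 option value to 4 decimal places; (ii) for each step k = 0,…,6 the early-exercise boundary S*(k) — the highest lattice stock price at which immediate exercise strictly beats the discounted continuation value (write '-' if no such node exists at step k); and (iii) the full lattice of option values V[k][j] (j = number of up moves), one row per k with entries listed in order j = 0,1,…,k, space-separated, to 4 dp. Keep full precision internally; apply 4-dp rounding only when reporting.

price = 51.0882
boundary = - 90.3016 101.0300 90.3016 101.0300 113.0330 126.4620
tree:
51.0882
61.6284 40.2534
71.2175 50.9000 29.2369
79.7884 61.6284 39.4222 18.6386
87.4492 71.2175 50.9000 27.5205 9.3530
94.2964 79.7884 61.6284 38.8970 15.6501 2.7452
100.4165 87.4492 71.2175 50.9000 25.4680 5.3544 0.0000
105.8867 94.2964 79.7884 61.6284 38.8970 10.4435 0.0000 0.0000

Δt=0.05829  u=1.11881  d=0.89381  q=0.48571  discount=0.99692
step 7 (expiry): payoffs max(K−S,0) = 105.8867 94.2964 79.7884 61.6284 38.8970 10.4435 0.0000 0.0000
step 6: (k=6,j=0): S=51.5135, (K−S)⁺=100.4165, hold=99.9479 ⇒ V=100.4165 exercise | (k=6,j=1): S=64.4808, (K−S)⁺=87.4492, hold=86.9805 ⇒ V=87.4492 exercise | (k=6,j=2): S=80.7125, (K−S)⁺=71.2175, hold=70.7489 ⇒ V=71.2175 exercise | (k=6,j=3): S=101.0300, (K−S)⁺=50.9000, hold=50.4314 ⇒ V=50.9000 exercise | (k=6,j=4): S=126.4620, (K−S)⁺=25.4680, hold=24.9994 ⇒ V=25.4680 exercise | (k=6,j=5): S=158.2960, (K−S)⁺=0.0000, hold=5.3544 ⇒ V=5.3544 continue | (k=6,j=6): S=198.1435, (K−S)⁺=0.0000, hold=0.0000 ⇒ V=0.0000 continue  boundary S*=126.4620
step 5: (k=5,j=0): S=57.6336, (K−S)⁺=94.2964, hold=93.8278 ⇒ V=94.2964 exercise | (k=5,j=1): S=72.1416, (K−S)⁺=79.7884, hold=79.3198 ⇒ V=79.7884 exercise | (k=5,j=2): S=90.3016, (K−S)⁺=61.6284, hold=61.1598 ⇒ V=61.6284 exercise | (k=5,j=3): S=113.0330, (K−S)⁺=38.8970, hold=38.4284 ⇒ V=38.8970 exercise | (k=5,j=4): S=141.4865, (K−S)⁺=10.4435, hold=15.6501 ⇒ V=15.6501 continue | (k=5,j=5): S=177.1026, (K−S)⁺=0.0000, hold=2.7452 ⇒ V=2.7452 continue  boundary S*=113.0330
step 4: (k=4,j=0): S=64.4808, (K−S)⁺=87.4492, hold=86.9805 ⇒ V=87.4492 exercise | (k=4,j=1): S=80.7125, (K−S)⁺=71.2175, hold=70.7489 ⇒ V=71.2175 exercise | (k=4,j=2): S=101.0300, (K−S)⁺=50.9000, hold=50.4314 ⇒ V=50.9000 exercise | (k=4,j=3): S=126.4620, (K−S)⁺=25.4680, hold=27.5205 ⇒ V=27.5205 continue | (k=4,j=4): S=158.2960, (K−S)⁺=0.0000, hold=9.3530 ⇒ V=9.3530 continue  boundary S*=101.0300
step 3: (k=3,j=0): S=72.1416, (K−S)⁺=79.7884, hold=79.3198 ⇒ V=79.7884 exercise | (k=3,j=1): S=90.3016, (K−S)⁺=61.6284, hold=61.1598 ⇒ V=61.6284 exercise | (k=3,j=2): S=113.0330, (K−S)⁺=38.8970, hold=39.4222 ⇒ V=39.4222 continue | (k=3,j=3): S=141.4865, (K−S)⁺=10.4435, hold=18.6386 ⇒ V=18.6386 continue  boundary S*=90.3016
step 2: (k=2,j=0): S=80.7125, (K−S)⁺=71.2175, hold=70.7489 ⇒ V=71.2175 exercise | (k=2,j=1): S=101.0300, (K−S)⁺=50.9000, hold=50.6857 ⇒ V=50.9000 exercise | (k=2,j=2): S=126.4620, (K−S)⁺=25.4680, hold=29.2369 ⇒ V=29.2369 continue  boundary S*=101.0300
step 1: (k=1,j=0): S=90.3016, (K−S)⁺=61.6284, hold=61.1598 ⇒ V=61.6284 exercise | (k=1,j=1): S=113.0330, (K−S)⁺=38.8970, hold=40.2534 ⇒ V=40.2534 continue  boundary S*=90.3016
step 0: (k=0,j=0): S=101.0300, (K−S)⁺=50.9000, hold=51.0882 ⇒ V=51.0882 continue  boundary S*=-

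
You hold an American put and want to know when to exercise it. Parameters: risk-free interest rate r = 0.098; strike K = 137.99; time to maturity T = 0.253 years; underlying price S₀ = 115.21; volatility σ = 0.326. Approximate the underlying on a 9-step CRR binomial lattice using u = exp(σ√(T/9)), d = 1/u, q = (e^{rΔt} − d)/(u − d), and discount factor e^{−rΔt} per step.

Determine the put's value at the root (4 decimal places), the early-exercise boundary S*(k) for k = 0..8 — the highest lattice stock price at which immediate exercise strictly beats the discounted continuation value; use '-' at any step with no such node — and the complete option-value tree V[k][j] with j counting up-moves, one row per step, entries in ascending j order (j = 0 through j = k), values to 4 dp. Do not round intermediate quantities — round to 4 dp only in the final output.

price = 22.8903
boundary = - 109.0818 115.2100 109.0818 115.2100 109.0818 115.2100 121.6825 128.5186
tree:
22.8903
28.9082 17.2679
34.7104 22.7800 12.0981
40.2040 28.9082 16.9071 7.5717
45.4054 34.7104 22.7800 11.3908 3.9662
50.3301 40.2040 28.9082 16.4946 6.5790 1.4928
54.9928 45.4054 34.7104 22.7800 10.5823 2.7922 0.2602
59.4076 50.3301 40.2040 28.9082 16.3075 5.1729 0.5341 0.0000
63.5875 54.9928 45.4054 34.7104 22.7800 9.4714 1.0966 0.0000 0.0000
67.5451 59.4076 50.3301 40.2040 28.9082 16.3075 2.2513 0.0000 0.0000 0.0000

Δt=0.02811, u=1.05618, d=0.94681, q=0.51156, disc=e^(-rΔt)=0.99725
k=9 terminal: V=max(K-S,0) → 67.5451 59.4076 50.3301 40.2040 28.9082 16.3075 2.2513 0.0000 0.0000 0.0000
k=8: j=0 S=74.4025 intr=63.5875 cont=63.2079 V=63.5875[EX]; j=1 S=82.9972 intr=54.9928 cont=54.6132 V=54.9928[EX]; j=2 S=92.5846 intr=45.4054 cont=45.0257 V=45.4054[EX]; j=3 S=103.2796 intr=34.7104 cont=34.3308 V=34.7104[EX]; j=4 S=115.2100 intr=22.7800 cont=22.4004 V=22.7800[EX]; j=5 S=128.5186 intr=9.4714 cont=9.0918 V=9.4714[EX]; j=6 S=143.3645 intr=0.0000 cont=1.0966 V=1.0966[hold]; j=7 S=159.9253 intr=0.0000 cont=0.0000 V=0.0000[hold]; j=8 S=178.3991 intr=0.0000 cont=0.0000 V=0.0000[hold]  S*(8)=128.5186
k=7: j=0 S=78.5824 intr=59.4076 cont=59.0280 V=59.4076[EX]; j=1 S=87.6599 intr=50.3301 cont=49.9505 V=50.3301[EX]; j=2 S=97.7860 intr=40.2040 cont=39.8244 V=40.2040[EX]; j=3 S=109.0818 intr=28.9082 cont=28.5286 V=28.9082[EX]; j=4 S=121.6825 intr=16.3075 cont=15.9279 V=16.3075[EX]; j=5 S=135.7387 intr=2.2513 cont=5.1729 V=5.1729[hold]; j=6 S=151.4186 intr=0.0000 cont=0.5341 V=0.5341[hold]; j=7 S=168.9098 intr=0.0000 cont=0.0000 V=0.0000[hold]  S*(7)=121.6825
k=6: j=0 S=82.9972 intr=54.9928 cont=54.6132 V=54.9928[EX]; j=1 S=92.5846 intr=45.4054 cont=45.0257 V=45.4054[EX]; j=2 S=103.2796 intr=34.7104 cont=34.3308 V=34.7104[EX]; j=3 S=115.2100 intr=22.7800 cont=22.4004 V=22.7800[EX]; j=4 S=128.5186 intr=9.4714 cont=10.5823 V=10.5823[hold]; j=5 S=143.3645 intr=0.0000 cont=2.7922 V=2.7922[hold]; j=6 S=159.9253 intr=0.0000 cont=0.2602 V=0.2602[hold]  S*(6)=115.2100
k=5: j=0 S=87.6599 intr=50.3301 cont=49.9505 V=50.3301[EX]; j=1 S=97.7860 intr=40.2040 cont=39.8244 V=40.2040[EX]; j=2 S=109.0818 intr=28.9082 cont=28.5286 V=28.9082[EX]; j=3 S=121.6825 intr=16.3075 cont=16.4946 V=16.4946[hold]; j=4 S=135.7387 intr=2.2513 cont=6.5790 V=6.5790[hold]; j=5 S=151.4186 intr=0.0000 cont=1.4928 V=1.4928[hold]  S*(5)=109.0818
k=4: j=0 S=92.5846 intr=45.4054 cont=45.0257 V=45.4054[EX]; j=1 S=103.2796 intr=34.7104 cont=34.3308 V=34.7104[EX]; j=2 S=115.2100 intr=22.7800 cont=22.4958 V=22.7800[EX]; j=3 S=128.5186 intr=9.4714 cont=11.3908 V=11.3908[hold]; j=4 S=143.3645 intr=0.0000 cont=3.9662 V=3.9662[hold]  S*(4)=115.2100
k=3: j=0 S=97.7860 intr=40.2040 cont=39.8244 V=40.2040[EX]; j=1 S=109.0818 intr=28.9082 cont=28.5286 V=28.9082[EX]; j=2 S=121.6825 intr=16.3075 cont=16.9071 V=16.9071[hold]; j=3 S=135.7387 intr=2.2513 cont=7.5717 V=7.5717[hold]  S*(3)=109.0818
k=2: j=0 S=103.2796 intr=34.7104 cont=34.3308 V=34.7104[EX]; j=1 S=115.2100 intr=22.7800 cont=22.7062 V=22.7800[EX]; j=2 S=128.5186 intr=9.4714 cont=12.0981 V=12.0981[hold]  S*(2)=115.2100
k=1: j=0 S=109.0818 intr=28.9082 cont=28.5286 V=28.9082[EX]; j=1 S=121.6825 intr=16.3075 cont=17.2679 V=17.2679[hold]  S*(1)=109.0818
k=0: j=0 S=115.2100 intr=22.7800 cont=22.8903 V=22.8903[hold]  S*(0)=-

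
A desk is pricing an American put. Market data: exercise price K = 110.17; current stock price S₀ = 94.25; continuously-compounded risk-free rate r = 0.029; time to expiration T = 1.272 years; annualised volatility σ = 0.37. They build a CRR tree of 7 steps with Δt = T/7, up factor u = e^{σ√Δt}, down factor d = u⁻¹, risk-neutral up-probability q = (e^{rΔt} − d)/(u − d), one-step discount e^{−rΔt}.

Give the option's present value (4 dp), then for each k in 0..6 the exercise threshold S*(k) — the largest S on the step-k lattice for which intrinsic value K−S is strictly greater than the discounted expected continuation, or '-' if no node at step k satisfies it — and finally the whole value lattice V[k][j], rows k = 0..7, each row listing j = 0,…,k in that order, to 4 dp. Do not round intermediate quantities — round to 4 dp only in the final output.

price = 23.5809
boundary = - - 68.7519 58.7200 68.7519 80.4976 94.2500
tree:
23.5809
31.8492 14.7883
41.4181 21.7239 7.3575
51.4500 30.7256 12.1078 2.2375
60.0181 41.4181 19.3575 4.3035 0.0000
67.3359 51.4500 29.6724 8.2772 0.0000 0.0000
73.5860 60.0181 41.4181 15.9200 0.0000 0.0000 0.0000
78.9241 67.3359 51.4500 29.6724 0.0000 0.0000 0.0000 0.0000

Δt=0.18171, u=1.17084, d=0.85409, q=0.47733, disc=e^(-rΔt)=0.99474
k=7 terminal: V=max(K-S,0) → 78.9241 67.3359 51.4500 29.6724 0.0000 0.0000 0.0000 0.0000
k=6: j=0 S=36.5840 intr=73.5860 cont=73.0070 V=73.5860[EX]; j=1 S=50.1519 intr=60.0181 cont=59.4390 V=60.0181[EX]; j=2 S=68.7519 intr=41.4181 cont=40.8391 V=41.4181[EX]; j=3 S=94.2500 intr=15.9200 cont=15.4273 V=15.9200[EX]; j=4 S=129.2047 intr=0.0000 cont=0.0000 V=0.0000[hold]; j=5 S=177.1230 intr=0.0000 cont=0.0000 V=0.0000[hold]; j=6 S=242.8130 intr=0.0000 cont=0.0000 V=0.0000[hold]  S*(6)=94.2500
k=5: j=0 S=42.8341 intr=67.3359 cont=66.7569 V=67.3359[EX]; j=1 S=58.7200 intr=51.4500 cont=50.8710 V=51.4500[EX]; j=2 S=80.4976 intr=29.6724 cont=29.0934 V=29.6724[EX]; j=3 S=110.3519 intr=0.0000 cont=8.2772 V=8.2772[hold]; j=4 S=151.2783 intr=0.0000 cont=0.0000 V=0.0000[hold]; j=5 S=207.3832 intr=0.0000 cont=0.0000 V=0.0000[hold]  S*(5)=80.4976
k=4: j=0 S=50.1519 intr=60.0181 cont=59.4390 V=60.0181[EX]; j=1 S=68.7519 intr=41.4181 cont=40.8391 V=41.4181[EX]; j=2 S=94.2500 intr=15.9200 cont=19.3575 V=19.3575[hold]; j=3 S=129.2047 intr=0.0000 cont=4.3035 V=4.3035[hold]; j=4 S=177.1230 intr=0.0000 cont=0.0000 V=0.0000[hold]  S*(4)=68.7519
k=3: j=0 S=58.7200 intr=51.4500 cont=50.8710 V=51.4500[EX]; j=1 S=80.4976 intr=29.6724 cont=30.7256 V=30.7256[hold]; j=2 S=110.3519 intr=0.0000 cont=12.1078 V=12.1078[hold]; j=3 S=151.2783 intr=0.0000 cont=2.2375 V=2.2375[hold]  S*(3)=58.7200
k=2: j=0 S=68.7519 intr=41.4181 cont=41.3392 V=41.4181[EX]; j=1 S=94.2500 intr=15.9200 cont=21.7239 V=21.7239[hold]; j=2 S=129.2047 intr=0.0000 cont=7.3575 V=7.3575[hold]  S*(2)=68.7519
k=1: j=0 S=80.4976 intr=29.6724 cont=31.8492 V=31.8492[hold]; j=1 S=110.3519 intr=0.0000 cont=14.7883 V=14.7883[hold]  S*(1)=-
k=0: j=0 S=94.2500 intr=15.9200 cont=23.5809 V=23.5809[hold]  S*(0)=-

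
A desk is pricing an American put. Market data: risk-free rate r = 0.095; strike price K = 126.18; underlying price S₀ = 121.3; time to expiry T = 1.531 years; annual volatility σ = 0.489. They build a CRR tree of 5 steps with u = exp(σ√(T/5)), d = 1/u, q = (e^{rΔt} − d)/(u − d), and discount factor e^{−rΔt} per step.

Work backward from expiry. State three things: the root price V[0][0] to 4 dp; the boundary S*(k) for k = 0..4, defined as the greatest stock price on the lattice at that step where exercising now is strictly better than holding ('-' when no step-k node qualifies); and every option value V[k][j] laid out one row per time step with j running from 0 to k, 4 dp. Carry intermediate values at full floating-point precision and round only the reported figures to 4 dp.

Δt=0.30620  u=1.31074  d=0.76293  q=0.48664  discount=0.97133
step 5 (expiry): payoffs max(K−S,0) = 94.8268 72.3141 33.6367 0.0000 0.0000 0.0000
step 4: (k=4,j=0): S=41.0959, (K−S)⁺=85.0841, hold=81.4666 ⇒ V=85.0841 exercise | (k=4,j=1): S=70.6040, (K−S)⁺=55.5760, hold=51.9584 ⇒ V=55.5760 exercise | (k=4,j=2): S=121.3000, (K−S)⁺=4.8800, hold=16.7726 ⇒ V=16.7726 continue | (k=4,j=3): S=208.3973, (K−S)⁺=0.0000, hold=0.0000 ⇒ V=0.0000 continue | (k=4,j=4): S=358.0333, (K−S)⁺=0.0000, hold=0.0000 ⇒ V=0.0000 continue  boundary S*=70.6040
step 3: (k=3,j=0): S=53.8659, (K−S)⁺=72.3141, hold=68.6965 ⇒ V=72.3141 exercise | (k=3,j=1): S=92.5433, (K−S)⁺=33.6367, hold=35.6406 ⇒ V=35.6406 continue | (k=3,j=2): S=158.9924, (K−S)⁺=0.0000, hold=8.3635 ⇒ V=8.3635 continue | (k=3,j=3): S=273.1541, (K−S)⁺=0.0000, hold=0.0000 ⇒ V=0.0000 continue  boundary S*=53.8659
step 2: (k=2,j=0): S=70.6040, (K−S)⁺=55.5760, hold=52.9056 ⇒ V=55.5760 exercise | (k=2,j=1): S=121.3000, (K−S)⁺=4.8800, hold=21.7251 ⇒ V=21.7251 continue | (k=2,j=2): S=208.3973, (K−S)⁺=0.0000, hold=4.1703 ⇒ V=4.1703 continue  boundary S*=70.6040
step 1: (k=1,j=0): S=92.5433, (K−S)⁺=33.6367, hold=37.9816 ⇒ V=37.9816 continue | (k=1,j=1): S=158.9924, (K−S)⁺=0.0000, hold=12.8043 ⇒ V=12.8043 continue  boundary S*=-
step 0: (k=0,j=0): S=121.3000, (K−S)⁺=4.8800, hold=24.9916 ⇒ V=24.9916 continue  boundary S*=-

price = 24.9916
boundary = - - 70.6040 53.8659 70.6040
tree:
24.9916
37.9816 12.8043
55.5760 21.7251 4.1703
72.3141 35.6406 8.3635 0.0000
85.0841 55.5760 16.7726 0.0000 0.0000
94.8268 72.3141 33.6367 0.0000 0.0000 0.0000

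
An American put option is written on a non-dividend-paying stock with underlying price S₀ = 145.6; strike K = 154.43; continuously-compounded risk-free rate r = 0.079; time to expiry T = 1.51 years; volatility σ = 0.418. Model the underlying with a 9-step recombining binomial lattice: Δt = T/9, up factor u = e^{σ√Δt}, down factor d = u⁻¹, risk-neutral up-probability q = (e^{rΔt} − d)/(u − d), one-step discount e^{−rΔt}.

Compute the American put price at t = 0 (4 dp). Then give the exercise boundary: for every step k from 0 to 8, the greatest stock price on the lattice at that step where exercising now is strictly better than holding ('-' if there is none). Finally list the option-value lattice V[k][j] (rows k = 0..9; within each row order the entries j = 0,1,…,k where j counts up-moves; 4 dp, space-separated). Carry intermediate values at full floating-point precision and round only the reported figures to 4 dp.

price = 27.5071
boundary = - - - 87.1139 103.3821 87.1139 103.3821 87.1139 103.3821
tree:
27.5071
38.2026 17.3822
51.5223 25.6997 9.4007
67.3161 36.8644 15.0496 3.9153
81.0244 51.0479 23.4479 6.9231 0.9653
92.5755 67.3161 35.3279 12.0106 1.9412 0.0000
102.3089 81.0244 51.0479 20.3094 3.9035 0.0000 0.0000
110.5107 92.5755 67.3161 33.1129 7.8496 0.0000 0.0000 0.0000
117.4219 102.3089 81.0244 51.0479 15.7848 0.0000 0.0000 0.0000 0.0000
123.2455 110.5107 92.5755 67.3161 31.7416 0.0000 0.0000 0.0000 0.0000 0.0000

Δt=0.16778  u=1.18675  d=0.84264  q=0.49608  discount=0.98683
step 9 (expiry): payoffs max(K−S,0) = 123.2455 110.5107 92.5755 67.3161 31.7416 0.0000 0.0000 0.0000 0.0000 0.0000
step 8: (k=8,j=0): S=37.0081, (K−S)⁺=117.4219, hold=115.3885 ⇒ V=117.4219 exercise | (k=8,j=1): S=52.1211, (K−S)⁺=102.3089, hold=100.2756 ⇒ V=102.3089 exercise | (k=8,j=2): S=73.4056, (K−S)⁺=81.0244, hold=78.9910 ⇒ V=81.0244 exercise | (k=8,j=3): S=103.3821, (K−S)⁺=51.0479, hold=49.0145 ⇒ V=51.0479 exercise | (k=8,j=4): S=145.6000, (K−S)⁺=8.8300, hold=15.7848 ⇒ V=15.7848 continue | (k=8,j=5): S=205.0583, (K−S)⁺=0.0000, hold=0.0000 ⇒ V=0.0000 continue | (k=8,j=6): S=288.7975, (K−S)⁺=0.0000, hold=0.0000 ⇒ V=0.0000 continue | (k=8,j=7): S=406.7331, (K−S)⁺=0.0000, hold=0.0000 ⇒ V=0.0000 continue | (k=8,j=8): S=572.8297, (K−S)⁺=0.0000, hold=0.0000 ⇒ V=0.0000 continue  boundary S*=103.3821
step 7: (k=7,j=0): S=43.9193, (K−S)⁺=110.5107, hold=108.4773 ⇒ V=110.5107 exercise | (k=7,j=1): S=61.8545, (K−S)⁺=92.5755, hold=90.5421 ⇒ V=92.5755 exercise | (k=7,j=2): S=87.1139, (K−S)⁺=67.3161, hold=65.2827 ⇒ V=67.3161 exercise | (k=7,j=3): S=122.6884, (K−S)⁺=31.7416, hold=33.1129 ⇒ V=33.1129 continue | (k=7,j=4): S=172.7903, (K−S)⁺=0.0000, hold=7.8496 ⇒ V=7.8496 continue | (k=7,j=5): S=243.3523, (K−S)⁺=0.0000, hold=0.0000 ⇒ V=0.0000 continue | (k=7,j=6): S=342.7295, (K−S)⁺=0.0000, hold=0.0000 ⇒ V=0.0000 continue | (k=7,j=7): S=482.6891, (K−S)⁺=0.0000, hold=0.0000 ⇒ V=0.0000 continue  boundary S*=87.1139
step 6: (k=6,j=0): S=52.1211, (K−S)⁺=102.3089, hold=100.2756 ⇒ V=102.3089 exercise | (k=6,j=1): S=73.4056, (K−S)⁺=81.0244, hold=78.9910 ⇒ V=81.0244 exercise | (k=6,j=2): S=103.3821, (K−S)⁺=51.0479, hold=49.6858 ⇒ V=51.0479 exercise | (k=6,j=3): S=145.6000, (K−S)⁺=8.8300, hold=20.3094 ⇒ V=20.3094 continue | (k=6,j=4): S=205.0583, (K−S)⁺=0.0000, hold=3.9035 ⇒ V=3.9035 continue | (k=6,j=5): S=288.7975, (K−S)⁺=0.0000, hold=0.0000 ⇒ V=0.0000 continue | (k=6,j=6): S=406.7331, (K−S)⁺=0.0000, hold=0.0000 ⇒ V=0.0000 continue  boundary S*=103.3821
step 5: (k=5,j=0): S=61.8545, (K−S)⁺=92.5755, hold=90.5421 ⇒ V=92.5755 exercise | (k=5,j=1): S=87.1139, (K−S)⁺=67.3161, hold=65.2827 ⇒ V=67.3161 exercise | (k=5,j=2): S=122.6884, (K−S)⁺=31.7416, hold=35.3279 ⇒ V=35.3279 continue | (k=5,j=3): S=172.7903, (K−S)⁺=0.0000, hold=12.0106 ⇒ V=12.0106 continue | (k=5,j=4): S=243.3523, (K−S)⁺=0.0000, hold=1.9412 ⇒ V=1.9412 continue | (k=5,j=5): S=342.7295, (K−S)⁺=0.0000, hold=0.0000 ⇒ V=0.0000 continue  boundary S*=87.1139
step 4: (k=4,j=0): S=73.4056, (K−S)⁺=81.0244, hold=78.9910 ⇒ V=81.0244 exercise | (k=4,j=1): S=103.3821, (K−S)⁺=51.0479, hold=50.7702 ⇒ V=51.0479 exercise | (k=4,j=2): S=145.6000, (K−S)⁺=8.8300, hold=23.4479 ⇒ V=23.4479 continue | (k=4,j=3): S=205.0583, (K−S)⁺=0.0000, hold=6.9231 ⇒ V=6.9231 continue | (k=4,j=4): S=288.7975, (K−S)⁺=0.0000, hold=0.9653 ⇒ V=0.9653 continue  boundary S*=103.3821
step 3: (k=3,j=0): S=87.1139, (K−S)⁺=67.3161, hold=65.2827 ⇒ V=67.3161 exercise | (k=3,j=1): S=122.6884, (K−S)⁺=31.7416, hold=36.8644 ⇒ V=36.8644 continue | (k=3,j=2): S=172.7903, (K−S)⁺=0.0000, hold=15.0496 ⇒ V=15.0496 continue | (k=3,j=3): S=243.3523, (K−S)⁺=0.0000, hold=3.9153 ⇒ V=3.9153 continue  boundary S*=87.1139
step 2: (k=2,j=0): S=103.3821, (K−S)⁺=51.0479, hold=51.5223 ⇒ V=51.5223 continue | (k=2,j=1): S=145.6000, (K−S)⁺=8.8300, hold=25.6997 ⇒ V=25.6997 continue | (k=2,j=2): S=205.0583, (K−S)⁺=0.0000, hold=9.4007 ⇒ V=9.4007 continue  boundary S*=-
step 1: (k=1,j=0): S=122.6884, (K−S)⁺=31.7416, hold=38.2026 ⇒ V=38.2026 continue | (k=1,j=1): S=172.7903, (K−S)⁺=0.0000, hold=17.3822 ⇒ V=17.3822 continue  boundary S*=-
step 0: (k=0,j=0): S=145.6000, (K−S)⁺=8.8300, hold=27.5071 ⇒ V=27.5071 continue  boundary S*=-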